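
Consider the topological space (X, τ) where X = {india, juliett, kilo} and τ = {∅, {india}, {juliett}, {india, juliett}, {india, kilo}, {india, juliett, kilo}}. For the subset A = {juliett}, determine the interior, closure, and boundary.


int(A) = {juliett}, cl(A) = {juliett}, ∂A = ∅.

Closed sets in (X, τ) are complements of opens:
  closed(X, τ) = {∅, {juliett}, {kilo}, {india, kilo}, {juliett, kilo}, {india, juliett, kilo}}.
int(A) = ⋃ {U ∈ τ : U ⊆ A}. Opens contained in A: ∅, {juliett}.
Taking the union of these: int(A) = {juliett}.
cl(A) = ⋂ {C closed : A ⊆ C}. Closed sets containing A: {juliett}, {juliett, kilo}, {india, juliett, kilo}.
Intersecting these: cl(A) = {juliett}.
∂A = cl(A) ∖ int(A) = {juliett} ∖ {juliett} = ∅.


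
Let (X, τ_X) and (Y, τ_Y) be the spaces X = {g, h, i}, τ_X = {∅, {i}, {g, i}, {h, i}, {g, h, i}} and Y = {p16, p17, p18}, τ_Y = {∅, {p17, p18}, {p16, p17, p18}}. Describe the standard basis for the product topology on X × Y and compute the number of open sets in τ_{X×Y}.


Basis B = {∅ × ∅, {i} × {p17, p18}, {i} × {p16, p17, p18}, {g, i} × {p17, p18}, {h, i} × {p17, p18}, {g, i} × {p16, p17, p18}, {g, h, i} × {p17, p18}, {h, i} × {p16, p17, p18}, {g, h, i} × {p16, p17, p18}}; |τ_{X×Y}| = 14.

Enumerate products U × V with U ∈ τ_X, V ∈ τ_Y (deduplicated):
  ∅ × ∅ = {} (∅)
  {i} × {p17, p18} = {(i,p17), (i,p18)}
  {i} × {p16, p17, p18} = {(i,p16), (i,p17), (i,p18)}
  {g, i} × {p17, p18} = {(g,p17), (g,p18), (i,p17), (i,p18)}
  {h, i} × {p17, p18} = {(h,p17), (h,p18), (i,p17), (i,p18)}
  {g, i} × {p16, p17, p18} = {(g,p16), (g,p17), (g,p18), (i,p16), (i,p17), (i,p18)}
  {g, h, i} × {p17, p18} = {(g,p17), (g,p18), (h,p17), (h,p18), (i,p17), (i,p18)}
  {h, i} × {p16, p17, p18} = {(h,p16), (h,p17), (h,p18), (i,p16), (i,p17), (i,p18)}
  {g, h, i} × {p16, p17, p18} = {(g,p16), (g,p17), (g,p18), (h,p16), (h,p17), (h,p18), (i,p16), (i,p17), (i,p18)}
These 9 distinct sets form the basis B.
Close under arbitrary unions to get τ_{X×Y}; counting gives |τ_{X×Y}| = 14.


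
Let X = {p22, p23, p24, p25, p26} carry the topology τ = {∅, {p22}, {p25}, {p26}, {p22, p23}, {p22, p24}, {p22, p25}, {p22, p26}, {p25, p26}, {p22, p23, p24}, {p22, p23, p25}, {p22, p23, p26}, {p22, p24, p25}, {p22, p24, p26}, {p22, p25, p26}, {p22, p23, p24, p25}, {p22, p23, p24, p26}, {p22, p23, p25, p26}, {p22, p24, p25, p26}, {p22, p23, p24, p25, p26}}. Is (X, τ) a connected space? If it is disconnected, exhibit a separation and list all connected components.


(X, τ) is disconnected; components = [{p25}, {p26}, {p22, p23, p24}].

Find clopen sets (U ∈ τ with X ∖ U ∈ τ):
  U = ∅, X ∖ U = {p22, p23, p24, p25, p26} — both open, so U is clopen.
  U = {p25}, X ∖ U = {p22, p23, p24, p26} — both open, so U is clopen.
  U = {p26}, X ∖ U = {p22, p23, p24, p25} — both open, so U is clopen.
  U = {p25, p26}, X ∖ U = {p22, p23, p24} — both open, so U is clopen.
  U = {p22, p23, p24}, X ∖ U = {p25, p26} — both open, so U is clopen.
  U = {p22, p23, p24, p25}, X ∖ U = {p26} — both open, so U is clopen.
  U = {p22, p23, p24, p26}, X ∖ U = {p25} — both open, so U is clopen.
  U = {p22, p23, p24, p25, p26}, X ∖ U = ∅ — both open, so U is clopen.
Nontrivial clopen(s) exist: e.g. {p25, p26}. So (X, τ) is disconnected.
Compute connected components by grouping points that agree on all clopens:
  component: {p25}
  component: {p26}
  component: {p22, p23, p24}


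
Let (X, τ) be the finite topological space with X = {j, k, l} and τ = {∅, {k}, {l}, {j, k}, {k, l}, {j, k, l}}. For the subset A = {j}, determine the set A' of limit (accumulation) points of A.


A' = ∅

For each x ∈ X, list the open sets U ∈ τ with x ∈ U, then check whether U ∩ (A ∖ {x}) ≠ ∅ for every such U.
  x = j: open {j, k} ∋ x has {j, k} ∩ (A ∖ {j}) = ∅, so x is NOT a limit point.
  x = k: open {k} ∋ x has {k} ∩ (A ∖ {k}) = ∅, so x is NOT a limit point.
  x = l: open {l} ∋ x has {l} ∩ (A ∖ {l}) = ∅, so x is NOT a limit point.
Collecting: A' = ∅.


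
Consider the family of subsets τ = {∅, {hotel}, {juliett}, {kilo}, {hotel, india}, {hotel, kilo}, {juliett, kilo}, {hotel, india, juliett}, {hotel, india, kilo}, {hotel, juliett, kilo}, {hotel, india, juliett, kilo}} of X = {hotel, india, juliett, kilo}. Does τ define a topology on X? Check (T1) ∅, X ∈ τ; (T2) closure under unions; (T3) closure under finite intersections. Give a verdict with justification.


τ is NOT a topology on X.

Axiom (T1): ∅ ∈ τ? Yes; X ∈ τ? Yes.
Axiom (T2/T3): check pairwise unions and intersections of members of τ.
Counterexample for (T2): {hotel} ∪ {juliett} = {hotel, juliett} ∉ τ. Therefore τ is NOT a topology.


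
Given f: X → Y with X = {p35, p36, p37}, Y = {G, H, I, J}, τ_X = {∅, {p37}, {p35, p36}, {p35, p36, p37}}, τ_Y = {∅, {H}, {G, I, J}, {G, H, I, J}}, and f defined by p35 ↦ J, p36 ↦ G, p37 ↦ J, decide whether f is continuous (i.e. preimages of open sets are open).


f IS continuous.

Compute f^{-1}(U) for each U ∈ τ_Y:
  U = ∅: f^{-1}(U) = ∅ ∈ τ_X ✓.
  U = {H}: f^{-1}(U) = ∅ ∈ τ_X ✓.
  U = {G, I, J}: f^{-1}(U) = {p35, p36, p37} ∈ τ_X ✓.
  U = {G, H, I, J}: f^{-1}(U) = {p35, p36, p37} ∈ τ_X ✓.
Every preimage lies in τ_X, so f IS continuous.


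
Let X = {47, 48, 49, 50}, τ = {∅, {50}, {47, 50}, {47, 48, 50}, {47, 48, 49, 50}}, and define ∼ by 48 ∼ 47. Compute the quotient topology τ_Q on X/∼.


X/∼ = {[47=48], [49], [50]}; |τ_Q| = 4.

Equivalence classes: [47=48], [49], [50].
Quotient map π: X → X/∼ sends 47 ↦ [47=48], 48 ↦ [47=48], 49 ↦ [49], 50 ↦ [50].
For each subset V ⊆ X/∼, compute π^{-1}(V) ⊆ X and check whether π^{-1}(V) ∈ τ. V is open in τ_Q iff π^{-1}(V) ∈ τ.
  V = {}: π^{-1}(V) = ∅ ∈ τ ✓.
  V = {[47=48]}: π^{-1}(V) = {47, 48} ∉ τ ✗.
  V = {[49]}: π^{-1}(V) = {49} ∉ τ ✗.
  V = {[47=48], [49]}: π^{-1}(V) = {47, 48, 49} ∉ τ ✗.
  V = {[50]}: π^{-1}(V) = {50} ∈ τ ✓.
  V = {[47=48], [50]}: π^{-1}(V) = {47, 48, 50} ∈ τ ✓.
  V = {[49], [50]}: π^{-1}(V) = {49, 50} ∉ τ ✗.
  V = {[47=48], [49], [50]}: π^{-1}(V) = {47, 48, 49, 50} ∈ τ ✓.
Open sets in the quotient: τ_Q = {{}, {[50]}, {[47=48], [50]}, {[47=48], [49], [50]}} (4 elements).


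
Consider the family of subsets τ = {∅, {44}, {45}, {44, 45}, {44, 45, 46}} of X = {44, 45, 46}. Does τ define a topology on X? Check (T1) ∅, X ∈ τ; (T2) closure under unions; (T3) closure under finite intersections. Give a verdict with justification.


τ IS a topology on X.

Axiom (T1): ∅ ∈ τ? Yes; X ∈ τ? Yes.
Axiom (T2/T3): check pairwise unions and intersections of members of τ.
All pairwise intersections and unions checked — each lies in τ. Therefore τ satisfies (T1), (T2), (T3): it IS a topology on X.


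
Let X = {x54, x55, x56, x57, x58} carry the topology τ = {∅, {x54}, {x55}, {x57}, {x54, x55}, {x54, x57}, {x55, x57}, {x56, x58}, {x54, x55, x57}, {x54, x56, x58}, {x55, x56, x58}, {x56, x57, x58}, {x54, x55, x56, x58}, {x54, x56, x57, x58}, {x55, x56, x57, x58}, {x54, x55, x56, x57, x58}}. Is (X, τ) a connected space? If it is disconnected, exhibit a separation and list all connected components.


(X, τ) is disconnected; components = [{x54}, {x55}, {x57}, {x56, x58}].

Find clopen sets (U ∈ τ with X ∖ U ∈ τ):
  U = ∅, X ∖ U = {x54, x55, x56, x57, x58} — both open, so U is clopen.
  U = {x54}, X ∖ U = {x55, x56, x57, x58} — both open, so U is clopen.
  U = {x55}, X ∖ U = {x54, x56, x57, x58} — both open, so U is clopen.
  U = {x57}, X ∖ U = {x54, x55, x56, x58} — both open, so U is clopen.
  U = {x54, x55}, X ∖ U = {x56, x57, x58} — both open, so U is clopen.
  U = {x54, x57}, X ∖ U = {x55, x56, x58} — both open, so U is clopen.
  U = {x55, x57}, X ∖ U = {x54, x56, x58} — both open, so U is clopen.
  U = {x56, x58}, X ∖ U = {x54, x55, x57} — both open, so U is clopen.
  U = {x54, x55, x57}, X ∖ U = {x56, x58} — both open, so U is clopen.
  U = {x54, x56, x58}, X ∖ U = {x55, x57} — both open, so U is clopen.
  U = {x55, x56, x58}, X ∖ U = {x54, x57} — both open, so U is clopen.
  U = {x56, x57, x58}, X ∖ U = {x54, x55} — both open, so U is clopen.
  U = {x54, x55, x56, x58}, X ∖ U = {x57} — both open, so U is clopen.
  U = {x54, x56, x57, x58}, X ∖ U = {x55} — both open, so U is clopen.
  U = {x55, x56, x57, x58}, X ∖ U = {x54} — both open, so U is clopen.
  U = {x54, x55, x56, x57, x58}, X ∖ U = ∅ — both open, so U is clopen.
Nontrivial clopen(s) exist: e.g. {x54, x55, x56, x58}. So (X, τ) is disconnected.
Compute connected components by grouping points that agree on all clopens:
  component: {x54}
  component: {x55}
  component: {x57}
  component: {x56, x58}


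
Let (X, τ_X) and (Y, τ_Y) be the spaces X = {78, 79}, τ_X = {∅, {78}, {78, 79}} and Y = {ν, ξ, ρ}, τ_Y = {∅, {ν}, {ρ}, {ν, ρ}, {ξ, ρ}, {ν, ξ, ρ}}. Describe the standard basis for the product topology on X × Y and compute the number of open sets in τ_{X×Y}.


Basis B = {∅ × ∅, {78} × {ν}, {78} × {ρ}, {78} × {ν, ρ}, {78, 79} × {ν}, {78} × {ξ, ρ}, {78, 79} × {ρ}, {78} × {ν, ξ, ρ}, {78, 79} × {ν, ρ}, {78, 79} × {ξ, ρ}, {78, 79} × {ν, ξ, ρ}}; |τ_{X×Y}| = 18.

Enumerate products U × V with U ∈ τ_X, V ∈ τ_Y (deduplicated):
  ∅ × ∅ = {} (∅)
  {78} × {ν} = {(78,ν)}
  {78} × {ρ} = {(78,ρ)}
  {78} × {ν, ρ} = {(78,ν), (78,ρ)}
  {78, 79} × {ν} = {(78,ν), (79,ν)}
  {78} × {ξ, ρ} = {(78,ξ), (78,ρ)}
  {78, 79} × {ρ} = {(78,ρ), (79,ρ)}
  {78} × {ν, ξ, ρ} = {(78,ν), (78,ξ), (78,ρ)}
  {78, 79} × {ν, ρ} = {(78,ν), (78,ρ), (79,ν), (79,ρ)}
  {78, 79} × {ξ, ρ} = {(78,ξ), (78,ρ), (79,ξ), (79,ρ)}
  {78, 79} × {ν, ξ, ρ} = {(78,ν), (78,ξ), (78,ρ), (79,ν), (79,ξ), (79,ρ)}
These 11 distinct sets form the basis B.
Close under arbitrary unions to get τ_{X×Y}; counting gives |τ_{X×Y}| = 18.


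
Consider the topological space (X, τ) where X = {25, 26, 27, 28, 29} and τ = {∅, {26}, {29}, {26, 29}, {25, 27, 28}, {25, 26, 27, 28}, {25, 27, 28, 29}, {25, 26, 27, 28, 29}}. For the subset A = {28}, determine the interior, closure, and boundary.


int(A) = ∅, cl(A) = {25, 27, 28}, ∂A = {25, 27, 28}.

Closed sets in (X, τ) are complements of opens:
  closed(X, τ) = {∅, {26}, {29}, {26, 29}, {25, 27, 28}, {25, 26, 27, 28}, {25, 27, 28, 29}, {25, 26, 27, 28, 29}}.
int(A) = ⋃ {U ∈ τ : U ⊆ A}. Opens contained in A: ∅.
Taking the union of these: int(A) = ∅.
cl(A) = ⋂ {C closed : A ⊆ C}. Closed sets containing A: {25, 27, 28}, {25, 26, 27, 28}, {25, 27, 28, 29}, {25, 26, 27, 28, 29}.
Intersecting these: cl(A) = {25, 27, 28}.
∂A = cl(A) ∖ int(A) = {25, 27, 28} ∖ ∅ = {25, 27, 28}.


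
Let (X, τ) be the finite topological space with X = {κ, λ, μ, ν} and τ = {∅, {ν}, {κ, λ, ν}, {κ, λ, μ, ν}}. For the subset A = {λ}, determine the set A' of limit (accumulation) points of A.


A' = {κ, μ}

For each x ∈ X, list the open sets U ∈ τ with x ∈ U, then check whether U ∩ (A ∖ {x}) ≠ ∅ for every such U.
  x = κ: opens ∋ x are {κ, λ, ν}, {κ, λ, μ, ν}; each meets A ∖ {κ}, so x IS a limit point.
  x = λ: open {κ, λ, ν} ∋ x has {κ, λ, ν} ∩ (A ∖ {λ}) = ∅, so x is NOT a limit point.
  x = μ: opens ∋ x are {κ, λ, μ, ν}; each meets A ∖ {μ}, so x IS a limit point.
  x = ν: open {ν} ∋ x has {ν} ∩ (A ∖ {ν}) = ∅, so x is NOT a limit point.
Collecting: A' = {κ, μ}.


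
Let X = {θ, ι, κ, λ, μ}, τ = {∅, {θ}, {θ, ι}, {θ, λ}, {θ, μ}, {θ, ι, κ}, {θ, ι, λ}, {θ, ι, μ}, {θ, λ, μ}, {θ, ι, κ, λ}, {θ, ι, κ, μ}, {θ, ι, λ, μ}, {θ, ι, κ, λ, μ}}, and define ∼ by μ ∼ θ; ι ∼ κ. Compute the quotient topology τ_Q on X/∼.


X/∼ = {[θ=μ], [ι=κ], [λ]}; |τ_Q| = 5.

Equivalence classes: [θ=μ], [ι=κ], [λ].
Quotient map π: X → X/∼ sends θ ↦ [θ=μ], ι ↦ [ι=κ], κ ↦ [ι=κ], λ ↦ [λ], μ ↦ [θ=μ].
For each subset V ⊆ X/∼, compute π^{-1}(V) ⊆ X and check whether π^{-1}(V) ∈ τ. V is open in τ_Q iff π^{-1}(V) ∈ τ.
  V = {}: π^{-1}(V) = ∅ ∈ τ ✓.
  V = {[θ=μ]}: π^{-1}(V) = {θ, μ} ∈ τ ✓.
  V = {[ι=κ]}: π^{-1}(V) = {ι, κ} ∉ τ ✗.
  V = {[θ=μ], [ι=κ]}: π^{-1}(V) = {θ, ι, κ, μ} ∈ τ ✓.
  V = {[λ]}: π^{-1}(V) = {λ} ∉ τ ✗.
  V = {[θ=μ], [λ]}: π^{-1}(V) = {θ, λ, μ} ∈ τ ✓.
  V = {[ι=κ], [λ]}: π^{-1}(V) = {ι, κ, λ} ∉ τ ✗.
  V = {[θ=μ], [ι=κ], [λ]}: π^{-1}(V) = {θ, ι, κ, λ, μ} ∈ τ ✓.
Open sets in the quotient: τ_Q = {{}, {[θ=μ]}, {[θ=μ], [ι=κ]}, {[θ=μ], [λ]}, {[θ=μ], [ι=κ], [λ]}} (5 elements).


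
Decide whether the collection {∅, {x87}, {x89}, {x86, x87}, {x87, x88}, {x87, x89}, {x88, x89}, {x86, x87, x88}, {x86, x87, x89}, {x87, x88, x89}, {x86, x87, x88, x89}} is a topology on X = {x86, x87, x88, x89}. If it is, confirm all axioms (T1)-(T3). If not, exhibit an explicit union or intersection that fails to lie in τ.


τ is NOT a topology on X.

Axiom (T1): ∅ ∈ τ? Yes; X ∈ τ? Yes.
Axiom (T2/T3): check pairwise unions and intersections of members of τ.
Counterexample for (T3): {x87, x88} ∩ {x88, x89} = {x88} ∉ τ. Therefore τ is NOT a topology.


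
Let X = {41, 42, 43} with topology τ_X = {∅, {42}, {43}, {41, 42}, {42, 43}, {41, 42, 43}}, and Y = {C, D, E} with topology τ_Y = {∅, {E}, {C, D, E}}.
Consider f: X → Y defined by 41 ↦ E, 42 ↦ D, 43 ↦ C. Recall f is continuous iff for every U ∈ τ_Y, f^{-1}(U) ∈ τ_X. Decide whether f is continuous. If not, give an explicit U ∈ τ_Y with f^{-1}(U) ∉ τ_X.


f is NOT continuous.

Compute f^{-1}(U) for each U ∈ τ_Y:
  U = ∅: f^{-1}(U) = ∅ ∈ τ_X ✓.
  U = {E}: f^{-1}(U) = {41} ∉ τ_X ✗.
  U = {C, D, E}: f^{-1}(U) = {41, 42, 43} ∈ τ_X ✓.
Found U = {E} with f^{-1}(U) = {41} not in τ_X. Therefore f is NOT continuous.


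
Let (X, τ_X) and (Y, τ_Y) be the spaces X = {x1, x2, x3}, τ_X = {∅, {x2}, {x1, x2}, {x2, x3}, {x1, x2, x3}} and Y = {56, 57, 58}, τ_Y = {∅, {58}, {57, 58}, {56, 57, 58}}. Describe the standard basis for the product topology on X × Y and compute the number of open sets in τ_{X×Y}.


Basis B = {∅ × ∅, {x2} × {58}, {x1, x2} × {58}, {x2} × {57, 58}, {x2, x3} × {58}, {x1, x2, x3} × {58}, {x2} × {56, 57, 58}, {x1, x2} × {57, 58}, {x2, x3} × {57, 58}, {x1, x2} × {56, 57, 58}, {x1, x2, x3} × {57, 58}, {x2, x3} × {56, 57, 58}, {x1, x2, x3} × {56, 57, 58}}; |τ_{X×Y}| = 30.

Enumerate products U × V with U ∈ τ_X, V ∈ τ_Y (deduplicated):
  ∅ × ∅ = {} (∅)
  {x2} × {58} = {(x2,58)}
  {x1, x2} × {58} = {(x1,58), (x2,58)}
  {x2} × {57, 58} = {(x2,57), (x2,58)}
  {x2, x3} × {58} = {(x2,58), (x3,58)}
  {x1, x2, x3} × {58} = {(x1,58), (x2,58), (x3,58)}
  {x2} × {56, 57, 58} = {(x2,56), (x2,57), (x2,58)}
  {x1, x2} × {57, 58} = {(x1,57), (x1,58), (x2,57), (x2,58)}
  {x2, x3} × {57, 58} = {(x2,57), (x2,58), (x3,57), (x3,58)}
  {x1, x2} × {56, 57, 58} = {(x1,56), (x1,57), (x1,58), (x2,56), (x2,57), (x2,58)}
  {x1, x2, x3} × {57, 58} = {(x1,57), (x1,58), (x2,57), (x2,58), (x3,57), (x3,58)}
  {x2, x3} × {56, 57, 58} = {(x2,56), (x2,57), (x2,58), (x3,56), (x3,57), (x3,58)}
  {x1, x2, x3} × {56, 57, 58} = {(x1,56), (x1,57), (x1,58), (x2,56), (x2,57), (x2,58), (x3,56), (x3,57), (x3,58)}
These 13 distinct sets form the basis B.
Close under arbitrary unions to get τ_{X×Y}; counting gives |τ_{X×Y}| = 30.


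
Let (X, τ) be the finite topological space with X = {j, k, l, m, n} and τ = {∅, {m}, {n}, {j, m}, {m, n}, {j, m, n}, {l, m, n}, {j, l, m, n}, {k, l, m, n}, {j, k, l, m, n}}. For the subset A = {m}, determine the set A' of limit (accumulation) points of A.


A' = {j, k, l}

For each x ∈ X, list the open sets U ∈ τ with x ∈ U, then check whether U ∩ (A ∖ {x}) ≠ ∅ for every such U.
  x = j: opens ∋ x are {j, m}, {j, m, n}, {j, l, m, n}, {j, k, l, m, n}; each meets A ∖ {j}, so x IS a limit point.
  x = k: opens ∋ x are {k, l, m, n}, {j, k, l, m, n}; each meets A ∖ {k}, so x IS a limit point.
  x = l: opens ∋ x are {l, m, n}, {j, l, m, n}, {k, l, m, n}, {j, k, l, m, n}; each meets A ∖ {l}, so x IS a limit point.
  x = m: open {m} ∋ x has {m} ∩ (A ∖ {m}) = ∅, so x is NOT a limit point.
  x = n: open {n} ∋ x has {n} ∩ (A ∖ {n}) = ∅, so x is NOT a limit point.
Collecting: A' = {j, k, l}.


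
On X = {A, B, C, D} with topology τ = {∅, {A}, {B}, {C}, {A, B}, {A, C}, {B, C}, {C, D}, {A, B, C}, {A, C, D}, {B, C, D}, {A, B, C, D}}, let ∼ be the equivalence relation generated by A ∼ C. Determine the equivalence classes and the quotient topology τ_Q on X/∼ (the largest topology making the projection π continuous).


X/∼ = {[A=C], [B], [D]}; |τ_Q| = 6.

Equivalence classes: [A=C], [B], [D].
Quotient map π: X → X/∼ sends A ↦ [A=C], B ↦ [B], C ↦ [A=C], D ↦ [D].
For each subset V ⊆ X/∼, compute π^{-1}(V) ⊆ X and check whether π^{-1}(V) ∈ τ. V is open in τ_Q iff π^{-1}(V) ∈ τ.
  V = {}: π^{-1}(V) = ∅ ∈ τ ✓.
  V = {[A=C]}: π^{-1}(V) = {A, C} ∈ τ ✓.
  V = {[B]}: π^{-1}(V) = {B} ∈ τ ✓.
  V = {[A=C], [B]}: π^{-1}(V) = {A, B, C} ∈ τ ✓.
  V = {[D]}: π^{-1}(V) = {D} ∉ τ ✗.
  V = {[A=C], [D]}: π^{-1}(V) = {A, C, D} ∈ τ ✓.
  V = {[B], [D]}: π^{-1}(V) = {B, D} ∉ τ ✗.
  V = {[A=C], [B], [D]}: π^{-1}(V) = {A, B, C, D} ∈ τ ✓.
Open sets in the quotient: τ_Q = {{}, {[A=C]}, {[B]}, {[A=C], [B]}, {[A=C], [D]}, {[A=C], [B], [D]}} (6 elements).


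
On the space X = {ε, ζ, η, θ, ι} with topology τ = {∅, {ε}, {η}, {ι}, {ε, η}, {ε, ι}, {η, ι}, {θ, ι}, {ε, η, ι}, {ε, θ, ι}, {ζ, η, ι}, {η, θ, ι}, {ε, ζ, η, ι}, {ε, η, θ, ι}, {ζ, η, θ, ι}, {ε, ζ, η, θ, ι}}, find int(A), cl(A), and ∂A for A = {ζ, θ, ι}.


int(A) = {θ, ι}, cl(A) = {ζ, θ, ι}, ∂A = {ζ}.

Closed sets in (X, τ) are complements of opens:
  closed(X, τ) = {∅, {ε}, {ζ}, {θ}, {ε, ζ}, {ε, θ}, {ζ, η}, {ζ, θ}, {ε, ζ, η}, {ε, ζ, θ}, {ζ, η, θ}, {ζ, θ, ι}, {ε, ζ, η, θ}, {ε, ζ, θ, ι}, {ζ, η, θ, ι}, {ε, ζ, η, θ, ι}}.
int(A) = ⋃ {U ∈ τ : U ⊆ A}. Opens contained in A: ∅, {ι}, {θ, ι}.
Taking the union of these: int(A) = {θ, ι}.
cl(A) = ⋂ {C closed : A ⊆ C}. Closed sets containing A: {ζ, θ, ι}, {ε, ζ, θ, ι}, {ζ, η, θ, ι}, {ε, ζ, η, θ, ι}.
Intersecting these: cl(A) = {ζ, θ, ι}.
∂A = cl(A) ∖ int(A) = {ζ, θ, ι} ∖ {θ, ι} = {ζ}.


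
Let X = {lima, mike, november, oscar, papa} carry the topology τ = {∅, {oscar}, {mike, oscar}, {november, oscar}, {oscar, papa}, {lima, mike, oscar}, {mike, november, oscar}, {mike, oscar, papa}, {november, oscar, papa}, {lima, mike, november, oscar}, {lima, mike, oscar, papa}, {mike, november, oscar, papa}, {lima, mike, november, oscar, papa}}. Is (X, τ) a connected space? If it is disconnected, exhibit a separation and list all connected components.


(X, τ) is connected.

Find clopen sets (U ∈ τ with X ∖ U ∈ τ):
  U = ∅, X ∖ U = {lima, mike, november, oscar, papa} — both open, so U is clopen.
  U = {lima, mike, november, oscar, papa}, X ∖ U = ∅ — both open, so U is clopen.
Only trivial clopens (∅ and X) exist, so (X, τ) is connected.
Compute connected components by grouping points that agree on all clopens:
  component: {lima, mike, november, oscar, papa}


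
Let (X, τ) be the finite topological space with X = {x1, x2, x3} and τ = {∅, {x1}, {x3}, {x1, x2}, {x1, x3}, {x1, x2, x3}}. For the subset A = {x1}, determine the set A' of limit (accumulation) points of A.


A' = {x2}

For each x ∈ X, list the open sets U ∈ τ with x ∈ U, then check whether U ∩ (A ∖ {x}) ≠ ∅ for every such U.
  x = x1: open {x1} ∋ x has {x1} ∩ (A ∖ {x1}) = ∅, so x is NOT a limit point.
  x = x2: opens ∋ x are {x1, x2}, {x1, x2, x3}; each meets A ∖ {x2}, so x IS a limit point.
  x = x3: open {x3} ∋ x has {x3} ∩ (A ∖ {x3}) = ∅, so x is NOT a limit point.
Collecting: A' = {x2}.


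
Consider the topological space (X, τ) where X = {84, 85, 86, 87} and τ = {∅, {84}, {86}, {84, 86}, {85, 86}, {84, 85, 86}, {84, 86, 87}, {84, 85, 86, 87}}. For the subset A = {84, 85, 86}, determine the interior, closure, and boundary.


int(A) = {84, 85, 86}, cl(A) = {84, 85, 86, 87}, ∂A = {87}.

Closed sets in (X, τ) are complements of opens:
  closed(X, τ) = {∅, {85}, {87}, {84, 87}, {85, 87}, {84, 85, 87}, {85, 86, 87}, {84, 85, 86, 87}}.
int(A) = ⋃ {U ∈ τ : U ⊆ A}. Opens contained in A: ∅, {84}, {86}, {84, 86}, {85, 86}, {84, 85, 86}.
Taking the union of these: int(A) = {84, 85, 86}.
cl(A) = ⋂ {C closed : A ⊆ C}. Closed sets containing A: {84, 85, 86, 87}.
Intersecting these: cl(A) = {84, 85, 86, 87}.
∂A = cl(A) ∖ int(A) = {84, 85, 86, 87} ∖ {84, 85, 86} = {87}.


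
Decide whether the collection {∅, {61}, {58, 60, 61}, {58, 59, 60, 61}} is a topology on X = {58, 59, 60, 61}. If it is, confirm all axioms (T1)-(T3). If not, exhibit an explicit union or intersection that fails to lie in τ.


τ IS a topology on X.

Axiom (T1): ∅ ∈ τ? Yes; X ∈ τ? Yes.
Axiom (T2/T3): check pairwise unions and intersections of members of τ.
All pairwise intersections and unions checked — each lies in τ. Therefore τ satisfies (T1), (T2), (T3): it IS a topology on X.


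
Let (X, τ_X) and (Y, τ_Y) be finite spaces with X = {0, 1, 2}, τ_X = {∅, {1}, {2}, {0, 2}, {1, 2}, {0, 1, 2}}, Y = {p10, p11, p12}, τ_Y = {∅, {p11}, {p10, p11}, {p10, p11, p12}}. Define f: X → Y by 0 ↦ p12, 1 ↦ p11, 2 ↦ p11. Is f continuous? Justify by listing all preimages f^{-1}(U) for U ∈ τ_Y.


f IS continuous.

Compute f^{-1}(U) for each U ∈ τ_Y:
  U = ∅: f^{-1}(U) = ∅ ∈ τ_X ✓.
  U = {p11}: f^{-1}(U) = {1, 2} ∈ τ_X ✓.
  U = {p10, p11}: f^{-1}(U) = {1, 2} ∈ τ_X ✓.
  U = {p10, p11, p12}: f^{-1}(U) = {0, 1, 2} ∈ τ_X ✓.
Every preimage lies in τ_X, so f IS continuous.


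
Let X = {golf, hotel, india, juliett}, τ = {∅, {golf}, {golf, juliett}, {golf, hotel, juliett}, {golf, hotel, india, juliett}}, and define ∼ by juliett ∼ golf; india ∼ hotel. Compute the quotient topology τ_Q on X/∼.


X/∼ = {[golf=juliett], [hotel=india]}; |τ_Q| = 3.

Equivalence classes: [golf=juliett], [hotel=india].
Quotient map π: X → X/∼ sends golf ↦ [golf=juliett], hotel ↦ [hotel=india], india ↦ [hotel=india], juliett ↦ [golf=juliett].
For each subset V ⊆ X/∼, compute π^{-1}(V) ⊆ X and check whether π^{-1}(V) ∈ τ. V is open in τ_Q iff π^{-1}(V) ∈ τ.
  V = {}: π^{-1}(V) = ∅ ∈ τ ✓.
  V = {[golf=juliett]}: π^{-1}(V) = {golf, juliett} ∈ τ ✓.
  V = {[hotel=india]}: π^{-1}(V) = {hotel, india} ∉ τ ✗.
  V = {[golf=juliett], [hotel=india]}: π^{-1}(V) = {golf, hotel, india, juliett} ∈ τ ✓.
Open sets in the quotient: τ_Q = {{}, {[golf=juliett]}, {[golf=juliett], [hotel=india]}} (3 elements).


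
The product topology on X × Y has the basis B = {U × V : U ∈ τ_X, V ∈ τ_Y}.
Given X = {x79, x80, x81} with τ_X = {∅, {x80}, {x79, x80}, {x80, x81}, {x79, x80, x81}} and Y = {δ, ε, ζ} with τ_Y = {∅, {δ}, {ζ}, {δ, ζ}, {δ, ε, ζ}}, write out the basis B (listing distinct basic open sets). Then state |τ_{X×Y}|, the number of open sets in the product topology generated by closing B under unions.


Basis B = {∅ × ∅, {x80} × {δ}, {x80} × {ζ}, {x79, x80} × {δ}, {x79, x80} × {ζ}, {x80} × {δ, ζ}, {x80, x81} × {δ}, {x80, x81} × {ζ}, {x79, x80, x81} × {δ}, {x79, x80, x81} × {ζ}, {x80} × {δ, ε, ζ}, {x79, x80} × {δ, ζ}, {x80, x81} × {δ, ζ}, {x79, x80} × {δ, ε, ζ}, {x79, x80, x81} × {δ, ζ}, {x80, x81} × {δ, ε, ζ}, {x79, x80, x81} × {δ, ε, ζ}}; |τ_{X×Y}| = 50.

Enumerate products U × V with U ∈ τ_X, V ∈ τ_Y (deduplicated):
  ∅ × ∅ = {} (∅)
  {x80} × {δ} = {(x80,δ)}
  {x80} × {ζ} = {(x80,ζ)}
  {x79, x80} × {δ} = {(x79,δ), (x80,δ)}
  {x79, x80} × {ζ} = {(x79,ζ), (x80,ζ)}
  {x80} × {δ, ζ} = {(x80,δ), (x80,ζ)}
  {x80, x81} × {δ} = {(x80,δ), (x81,δ)}
  {x80, x81} × {ζ} = {(x80,ζ), (x81,ζ)}
  {x79, x80, x81} × {δ} = {(x79,δ), (x80,δ), (x81,δ)}
  {x79, x80, x81} × {ζ} = {(x79,ζ), (x80,ζ), (x81,ζ)}
  {x80} × {δ, ε, ζ} = {(x80,δ), (x80,ε), (x80,ζ)}
  {x79, x80} × {δ, ζ} = {(x79,δ), (x79,ζ), (x80,δ), (x80,ζ)}
  {x80, x81} × {δ, ζ} = {(x80,δ), (x80,ζ), (x81,δ), (x81,ζ)}
  {x79, x80} × {δ, ε, ζ} = {(x79,δ), (x79,ε), (x79,ζ), (x80,δ), (x80,ε), (x80,ζ)}
  {x79, x80, x81} × {δ, ζ} = {(x79,δ), (x79,ζ), (x80,δ), (x80,ζ), (x81,δ), (x81,ζ)}
  {x80, x81} × {δ, ε, ζ} = {(x80,δ), (x80,ε), (x80,ζ), (x81,δ), (x81,ε), (x81,ζ)}
  {x79, x80, x81} × {δ, ε, ζ} = {(x79,δ), (x79,ε), (x79,ζ), (x80,δ), (x80,ε), (x80,ζ), (x81,δ), (x81,ε), (x81,ζ)}
These 17 distinct sets form the basis B.
Close under arbitrary unions to get τ_{X×Y}; counting gives |τ_{X×Y}| = 50.


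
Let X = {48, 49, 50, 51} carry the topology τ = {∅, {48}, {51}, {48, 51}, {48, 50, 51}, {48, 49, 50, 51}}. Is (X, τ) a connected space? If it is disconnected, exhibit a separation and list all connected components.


(X, τ) is connected.

Find clopen sets (U ∈ τ with X ∖ U ∈ τ):
  U = ∅, X ∖ U = {48, 49, 50, 51} — both open, so U is clopen.
  U = {48, 49, 50, 51}, X ∖ U = ∅ — both open, so U is clopen.
Only trivial clopens (∅ and X) exist, so (X, τ) is connected.
Compute connected components by grouping points that agree on all clopens:
  component: {48, 49, 50, 51}


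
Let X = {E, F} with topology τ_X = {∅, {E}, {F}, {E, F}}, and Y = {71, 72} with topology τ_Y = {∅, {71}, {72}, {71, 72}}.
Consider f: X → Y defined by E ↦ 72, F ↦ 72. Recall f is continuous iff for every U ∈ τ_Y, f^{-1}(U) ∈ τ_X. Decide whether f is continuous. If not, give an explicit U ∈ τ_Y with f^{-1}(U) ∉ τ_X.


f IS continuous.

Compute f^{-1}(U) for each U ∈ τ_Y:
  U = ∅: f^{-1}(U) = ∅ ∈ τ_X ✓.
  U = {71}: f^{-1}(U) = ∅ ∈ τ_X ✓.
  U = {72}: f^{-1}(U) = {E, F} ∈ τ_X ✓.
  U = {71, 72}: f^{-1}(U) = {E, F} ∈ τ_X ✓.
Every preimage lies in τ_X, so f IS continuous.


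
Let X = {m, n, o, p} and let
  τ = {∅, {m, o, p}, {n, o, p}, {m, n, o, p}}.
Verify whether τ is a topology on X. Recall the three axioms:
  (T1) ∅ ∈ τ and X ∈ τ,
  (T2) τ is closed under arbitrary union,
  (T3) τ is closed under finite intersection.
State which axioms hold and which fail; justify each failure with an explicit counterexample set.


τ is NOT a topology on X.

Axiom (T1): ∅ ∈ τ? Yes; X ∈ τ? Yes.
Axiom (T2/T3): check pairwise unions and intersections of members of τ.
Counterexample for (T3): {m, o, p} ∩ {n, o, p} = {o, p} ∉ τ. Therefore τ is NOT a topology.


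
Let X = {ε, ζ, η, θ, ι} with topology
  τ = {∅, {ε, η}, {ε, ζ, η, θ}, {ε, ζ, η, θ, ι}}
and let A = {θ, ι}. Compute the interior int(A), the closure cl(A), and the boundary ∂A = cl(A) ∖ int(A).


int(A) = ∅, cl(A) = {ζ, θ, ι}, ∂A = {ζ, θ, ι}.

Closed sets in (X, τ) are complements of opens:
  closed(X, τ) = {∅, {ι}, {ζ, θ, ι}, {ε, ζ, η, θ, ι}}.
int(A) = ⋃ {U ∈ τ : U ⊆ A}. Opens contained in A: ∅.
Taking the union of these: int(A) = ∅.
cl(A) = ⋂ {C closed : A ⊆ C}. Closed sets containing A: {ζ, θ, ι}, {ε, ζ, η, θ, ι}.
Intersecting these: cl(A) = {ζ, θ, ι}.
∂A = cl(A) ∖ int(A) = {ζ, θ, ι} ∖ ∅ = {ζ, θ, ι}.


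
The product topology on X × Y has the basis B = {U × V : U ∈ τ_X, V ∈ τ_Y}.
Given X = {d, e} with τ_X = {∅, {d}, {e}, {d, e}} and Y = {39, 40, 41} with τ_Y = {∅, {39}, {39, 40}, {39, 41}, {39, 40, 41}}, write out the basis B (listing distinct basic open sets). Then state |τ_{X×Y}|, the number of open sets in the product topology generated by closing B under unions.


Basis B = {∅ × ∅, {d} × {39}, {e} × {39}, {d} × {39, 40}, {d} × {39, 41}, {d, e} × {39}, {e} × {39, 40}, {e} × {39, 41}, {d} × {39, 40, 41}, {e} × {39, 40, 41}, {d, e} × {39, 40}, {d, e} × {39, 41}, {d, e} × {39, 40, 41}}; |τ_{X×Y}| = 25.

Enumerate products U × V with U ∈ τ_X, V ∈ τ_Y (deduplicated):
  ∅ × ∅ = {} (∅)
  {d} × {39} = {(d,39)}
  {e} × {39} = {(e,39)}
  {d} × {39, 40} = {(d,39), (d,40)}
  {d} × {39, 41} = {(d,39), (d,41)}
  {d, e} × {39} = {(d,39), (e,39)}
  {e} × {39, 40} = {(e,39), (e,40)}
  {e} × {39, 41} = {(e,39), (e,41)}
  {d} × {39, 40, 41} = {(d,39), (d,40), (d,41)}
  {e} × {39, 40, 41} = {(e,39), (e,40), (e,41)}
  {d, e} × {39, 40} = {(d,39), (d,40), (e,39), (e,40)}
  {d, e} × {39, 41} = {(d,39), (d,41), (e,39), (e,41)}
  {d, e} × {39, 40, 41} = {(d,39), (d,40), (d,41), (e,39), (e,40), (e,41)}
These 13 distinct sets form the basis B.
Close under arbitrary unions to get τ_{X×Y}; counting gives |τ_{X×Y}| = 25.


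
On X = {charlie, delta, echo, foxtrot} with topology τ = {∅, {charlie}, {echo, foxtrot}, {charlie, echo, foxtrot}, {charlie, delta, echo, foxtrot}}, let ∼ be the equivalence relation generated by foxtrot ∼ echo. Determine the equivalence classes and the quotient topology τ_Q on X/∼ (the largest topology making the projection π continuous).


X/∼ = {[charlie], [delta], [echo=foxtrot]}; |τ_Q| = 5.

Equivalence classes: [charlie], [delta], [echo=foxtrot].
Quotient map π: X → X/∼ sends charlie ↦ [charlie], delta ↦ [delta], echo ↦ [echo=foxtrot], foxtrot ↦ [echo=foxtrot].
For each subset V ⊆ X/∼, compute π^{-1}(V) ⊆ X and check whether π^{-1}(V) ∈ τ. V is open in τ_Q iff π^{-1}(V) ∈ τ.
  V = {}: π^{-1}(V) = ∅ ∈ τ ✓.
  V = {[charlie]}: π^{-1}(V) = {charlie} ∈ τ ✓.
  V = {[delta]}: π^{-1}(V) = {delta} ∉ τ ✗.
  V = {[charlie], [delta]}: π^{-1}(V) = {charlie, delta} ∉ τ ✗.
  V = {[echo=foxtrot]}: π^{-1}(V) = {echo, foxtrot} ∈ τ ✓.
  V = {[charlie], [echo=foxtrot]}: π^{-1}(V) = {charlie, echo, foxtrot} ∈ τ ✓.
  V = {[delta], [echo=foxtrot]}: π^{-1}(V) = {delta, echo, foxtrot} ∉ τ ✗.
  V = {[charlie], [delta], [echo=foxtrot]}: π^{-1}(V) = {charlie, delta, echo, foxtrot} ∈ τ ✓.
Open sets in the quotient: τ_Q = {{}, {[charlie]}, {[echo=foxtrot]}, {[charlie], [echo=foxtrot]}, {[charlie], [delta], [echo=foxtrot]}} (5 elements).


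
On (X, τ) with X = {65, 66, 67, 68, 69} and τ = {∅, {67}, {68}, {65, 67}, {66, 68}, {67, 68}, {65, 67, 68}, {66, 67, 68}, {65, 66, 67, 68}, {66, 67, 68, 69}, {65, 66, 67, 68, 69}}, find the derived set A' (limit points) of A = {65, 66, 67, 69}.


A' = {65, 69}

For each x ∈ X, list the open sets U ∈ τ with x ∈ U, then check whether U ∩ (A ∖ {x}) ≠ ∅ for every such U.
  x = 65: opens ∋ x are {65, 67}, {65, 67, 68}, {65, 66, 67, 68}, {65, 66, 67, 68, 69}; each meets A ∖ {65}, so x IS a limit point.
  x = 66: open {66, 68} ∋ x has {66, 68} ∩ (A ∖ {66}) = ∅, so x is NOT a limit point.
  x = 67: open {67} ∋ x has {67} ∩ (A ∖ {67}) = ∅, so x is NOT a limit point.
  x = 68: open {68} ∋ x has {68} ∩ (A ∖ {68}) = ∅, so x is NOT a limit point.
  x = 69: opens ∋ x are {66, 67, 68, 69}, {65, 66, 67, 68, 69}; each meets A ∖ {69}, so x IS a limit point.
Collecting: A' = {65, 69}.


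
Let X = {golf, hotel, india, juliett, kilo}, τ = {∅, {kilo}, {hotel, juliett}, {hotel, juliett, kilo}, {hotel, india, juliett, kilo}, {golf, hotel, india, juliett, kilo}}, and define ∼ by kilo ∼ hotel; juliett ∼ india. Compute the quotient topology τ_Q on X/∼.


X/∼ = {[golf], [hotel=kilo], [india=juliett]}; |τ_Q| = 3.

Equivalence classes: [golf], [hotel=kilo], [india=juliett].
Quotient map π: X → X/∼ sends golf ↦ [golf], hotel ↦ [hotel=kilo], india ↦ [india=juliett], juliett ↦ [india=juliett], kilo ↦ [hotel=kilo].
For each subset V ⊆ X/∼, compute π^{-1}(V) ⊆ X and check whether π^{-1}(V) ∈ τ. V is open in τ_Q iff π^{-1}(V) ∈ τ.
  V = {}: π^{-1}(V) = ∅ ∈ τ ✓.
  V = {[golf]}: π^{-1}(V) = {golf} ∉ τ ✗.
  V = {[hotel=kilo]}: π^{-1}(V) = {hotel, kilo} ∉ τ ✗.
  V = {[golf], [hotel=kilo]}: π^{-1}(V) = {golf, hotel, kilo} ∉ τ ✗.
  V = {[india=juliett]}: π^{-1}(V) = {india, juliett} ∉ τ ✗.
  V = {[golf], [india=juliett]}: π^{-1}(V) = {golf, india, juliett} ∉ τ ✗.
  V = {[hotel=kilo], [india=juliett]}: π^{-1}(V) = {hotel, india, juliett, kilo} ∈ τ ✓.
  V = {[golf], [hotel=kilo], [india=juliett]}: π^{-1}(V) = {golf, hotel, india, juliett, kilo} ∈ τ ✓.
Open sets in the quotient: τ_Q = {{}, {[hotel=kilo], [india=juliett]}, {[golf], [hotel=kilo], [india=juliett]}} (3 elements).


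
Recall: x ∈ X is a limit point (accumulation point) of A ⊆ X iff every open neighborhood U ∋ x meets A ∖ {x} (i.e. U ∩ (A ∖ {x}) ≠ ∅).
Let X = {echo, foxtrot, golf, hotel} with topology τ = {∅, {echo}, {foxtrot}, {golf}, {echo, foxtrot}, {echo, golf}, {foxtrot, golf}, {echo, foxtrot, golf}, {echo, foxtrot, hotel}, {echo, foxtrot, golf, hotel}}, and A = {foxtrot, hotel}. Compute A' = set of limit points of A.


A' = {hotel}

For each x ∈ X, list the open sets U ∈ τ with x ∈ U, then check whether U ∩ (A ∖ {x}) ≠ ∅ for every such U.
  x = echo: open {echo} ∋ x has {echo} ∩ (A ∖ {echo}) = ∅, so x is NOT a limit point.
  x = foxtrot: open {foxtrot} ∋ x has {foxtrot} ∩ (A ∖ {foxtrot}) = ∅, so x is NOT a limit point.
  x = golf: open {golf} ∋ x has {golf} ∩ (A ∖ {golf}) = ∅, so x is NOT a limit point.
  x = hotel: opens ∋ x are {echo, foxtrot, hotel}, {echo, foxtrot, golf, hotel}; each meets A ∖ {hotel}, so x IS a limit point.
Collecting: A' = {hotel}.


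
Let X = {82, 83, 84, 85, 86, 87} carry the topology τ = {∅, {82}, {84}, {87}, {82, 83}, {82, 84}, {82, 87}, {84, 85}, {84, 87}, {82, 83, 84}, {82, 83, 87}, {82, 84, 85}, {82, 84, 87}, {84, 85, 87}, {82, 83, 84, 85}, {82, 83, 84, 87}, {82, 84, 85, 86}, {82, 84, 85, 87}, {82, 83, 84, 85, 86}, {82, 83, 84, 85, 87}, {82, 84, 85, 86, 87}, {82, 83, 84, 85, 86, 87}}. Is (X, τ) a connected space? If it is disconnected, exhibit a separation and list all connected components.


(X, τ) is disconnected; components = [{87}, {82, 83, 84, 85, 86}].

Find clopen sets (U ∈ τ with X ∖ U ∈ τ):
  U = ∅, X ∖ U = {82, 83, 84, 85, 86, 87} — both open, so U is clopen.
  U = {87}, X ∖ U = {82, 83, 84, 85, 86} — both open, so U is clopen.
  U = {82, 83, 84, 85, 86}, X ∖ U = {87} — both open, so U is clopen.
  U = {82, 83, 84, 85, 86, 87}, X ∖ U = ∅ — both open, so U is clopen.
Nontrivial clopen(s) exist: e.g. {82, 83, 84, 85, 86}. So (X, τ) is disconnected.
Compute connected components by grouping points that agree on all clopens:
  component: {87}
  component: {82, 83, 84, 85, 86}


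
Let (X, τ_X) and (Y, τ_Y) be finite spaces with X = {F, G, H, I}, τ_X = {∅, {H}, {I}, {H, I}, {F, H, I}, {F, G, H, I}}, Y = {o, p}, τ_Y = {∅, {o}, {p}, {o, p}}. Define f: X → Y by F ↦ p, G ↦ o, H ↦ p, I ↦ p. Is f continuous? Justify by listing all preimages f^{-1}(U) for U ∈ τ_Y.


f is NOT continuous.

Compute f^{-1}(U) for each U ∈ τ_Y:
  U = ∅: f^{-1}(U) = ∅ ∈ τ_X ✓.
  U = {o}: f^{-1}(U) = {G} ∉ τ_X ✗.
  U = {p}: f^{-1}(U) = {F, H, I} ∈ τ_X ✓.
  U = {o, p}: f^{-1}(U) = {F, G, H, I} ∈ τ_X ✓.
Found U = {o} with f^{-1}(U) = {G} not in τ_X. Therefore f is NOT continuous.


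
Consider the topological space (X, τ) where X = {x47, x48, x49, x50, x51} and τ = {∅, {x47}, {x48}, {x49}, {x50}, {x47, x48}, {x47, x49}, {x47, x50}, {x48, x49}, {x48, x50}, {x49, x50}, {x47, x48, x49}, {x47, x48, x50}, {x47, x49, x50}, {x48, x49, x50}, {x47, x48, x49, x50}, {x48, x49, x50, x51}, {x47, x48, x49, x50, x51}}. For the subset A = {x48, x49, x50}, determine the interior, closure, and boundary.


int(A) = {x48, x49, x50}, cl(A) = {x48, x49, x50, x51}, ∂A = {x51}.

Closed sets in (X, τ) are complements of opens:
  closed(X, τ) = {∅, {x47}, {x51}, {x47, x51}, {x48, x51}, {x49, x51}, {x50, x51}, {x47, x48, x51}, {x47, x49, x51}, {x47, x50, x51}, {x48, x49, x51}, {x48, x50, x51}, {x49, x50, x51}, {x47, x48, x49, x51}, {x47, x48, x50, x51}, {x47, x49, x50, x51}, {x48, x49, x50, x51}, {x47, x48, x49, x50, x51}}.
int(A) = ⋃ {U ∈ τ : U ⊆ A}. Opens contained in A: ∅, {x48}, {x49}, {x50}, {x48, x49}, {x48, x50}, {x49, x50}, {x48, x49, x50}.
Taking the union of these: int(A) = {x48, x49, x50}.
cl(A) = ⋂ {C closed : A ⊆ C}. Closed sets containing A: {x48, x49, x50, x51}, {x47, x48, x49, x50, x51}.
Intersecting these: cl(A) = {x48, x49, x50, x51}.
∂A = cl(A) ∖ int(A) = {x48, x49, x50, x51} ∖ {x48, x49, x50} = {x51}.


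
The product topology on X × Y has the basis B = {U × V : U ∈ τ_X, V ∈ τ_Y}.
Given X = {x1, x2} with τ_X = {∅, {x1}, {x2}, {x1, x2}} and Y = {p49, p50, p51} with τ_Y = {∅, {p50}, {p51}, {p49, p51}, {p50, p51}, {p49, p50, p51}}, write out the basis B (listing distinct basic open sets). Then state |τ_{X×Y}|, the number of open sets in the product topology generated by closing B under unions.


Basis B = {∅ × ∅, {x1} × {p50}, {x1} × {p51}, {x2} × {p50}, {x2} × {p51}, {x1} × {p49, p51}, {x1} × {p50, p51}, {x1, x2} × {p50}, {x1, x2} × {p51}, {x2} × {p49, p51}, {x2} × {p50, p51}, {x1} × {p49, p50, p51}, {x2} × {p49, p50, p51}, {x1, x2} × {p49, p51}, {x1, x2} × {p50, p51}, {x1, x2} × {p49, p50, p51}}; |τ_{X×Y}| = 36.

Enumerate products U × V with U ∈ τ_X, V ∈ τ_Y (deduplicated):
  ∅ × ∅ = {} (∅)
  {x1} × {p50} = {(x1,p50)}
  {x1} × {p51} = {(x1,p51)}
  {x2} × {p50} = {(x2,p50)}
  {x2} × {p51} = {(x2,p51)}
  {x1} × {p49, p51} = {(x1,p49), (x1,p51)}
  {x1} × {p50, p51} = {(x1,p50), (x1,p51)}
  {x1, x2} × {p50} = {(x1,p50), (x2,p50)}
  {x1, x2} × {p51} = {(x1,p51), (x2,p51)}
  {x2} × {p49, p51} = {(x2,p49), (x2,p51)}
  {x2} × {p50, p51} = {(x2,p50), (x2,p51)}
  {x1} × {p49, p50, p51} = {(x1,p49), (x1,p50), (x1,p51)}
  {x2} × {p49, p50, p51} = {(x2,p49), (x2,p50), (x2,p51)}
  {x1, x2} × {p49, p51} = {(x1,p49), (x1,p51), (x2,p49), (x2,p51)}
  {x1, x2} × {p50, p51} = {(x1,p50), (x1,p51), (x2,p50), (x2,p51)}
  {x1, x2} × {p49, p50, p51} = {(x1,p49), (x1,p50), (x1,p51), (x2,p49), (x2,p50), (x2,p51)}
These 16 distinct sets form the basis B.
Close under arbitrary unions to get τ_{X×Y}; counting gives |τ_{X×Y}| = 36.


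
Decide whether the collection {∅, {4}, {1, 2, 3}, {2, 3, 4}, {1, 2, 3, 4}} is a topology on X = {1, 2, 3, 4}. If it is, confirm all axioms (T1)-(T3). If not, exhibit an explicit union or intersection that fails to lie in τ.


τ is NOT a topology on X.

Axiom (T1): ∅ ∈ τ? Yes; X ∈ τ? Yes.
Axiom (T2/T3): check pairwise unions and intersections of members of τ.
Counterexample for (T3): {1, 2, 3} ∩ {2, 3, 4} = {2, 3} ∉ τ. Therefore τ is NOT a topology.


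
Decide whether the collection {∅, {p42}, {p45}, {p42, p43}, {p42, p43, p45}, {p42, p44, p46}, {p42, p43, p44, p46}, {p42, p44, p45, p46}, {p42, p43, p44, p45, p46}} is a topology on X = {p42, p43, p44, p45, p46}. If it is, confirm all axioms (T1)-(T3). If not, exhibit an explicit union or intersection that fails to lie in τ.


τ is NOT a topology on X.

Axiom (T1): ∅ ∈ τ? Yes; X ∈ τ? Yes.
Axiom (T2/T3): check pairwise unions and intersections of members of τ.
Counterexample for (T2): {p42} ∪ {p45} = {p42, p45} ∉ τ. Therefore τ is NOT a topology.


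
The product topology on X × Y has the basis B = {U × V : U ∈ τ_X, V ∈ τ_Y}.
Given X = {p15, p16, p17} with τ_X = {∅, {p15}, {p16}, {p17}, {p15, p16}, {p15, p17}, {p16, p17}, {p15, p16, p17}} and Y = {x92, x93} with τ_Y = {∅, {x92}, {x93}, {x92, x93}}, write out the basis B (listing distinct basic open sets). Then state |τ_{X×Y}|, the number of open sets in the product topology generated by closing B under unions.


Basis B = {∅ × ∅, {p15} × {x92}, {p15} × {x93}, {p16} × {x92}, {p16} × {x93}, {p17} × {x92}, {p17} × {x93}, {p15} × {x92, x93}, {p15, p16} × {x92}, {p15, p17} × {x92}, {p15, p16} × {x93}, {p15, p17} × {x93}, {p16} × {x92, x93}, {p16, p17} × {x92}, {p16, p17} × {x93}, {p17} × {x92, x93}, {p15, p16, p17} × {x92}, {p15, p16, p17} × {x93}, {p15, p16} × {x92, x93}, {p15, p17} × {x92, x93}, {p16, p17} × {x92, x93}, {p15, p16, p17} × {x92, x93}}; |τ_{X×Y}| = 64.

Enumerate products U × V with U ∈ τ_X, V ∈ τ_Y (deduplicated):
  ∅ × ∅ = {} (∅)
  {p15} × {x92} = {(p15,x92)}
  {p15} × {x93} = {(p15,x93)}
  {p16} × {x92} = {(p16,x92)}
  {p16} × {x93} = {(p16,x93)}
  {p17} × {x92} = {(p17,x92)}
  {p17} × {x93} = {(p17,x93)}
  {p15} × {x92, x93} = {(p15,x92), (p15,x93)}
  {p15, p16} × {x92} = {(p15,x92), (p16,x92)}
  {p15, p17} × {x92} = {(p15,x92), (p17,x92)}
  {p15, p16} × {x93} = {(p15,x93), (p16,x93)}
  {p15, p17} × {x93} = {(p15,x93), (p17,x93)}
  {p16} × {x92, x93} = {(p16,x92), (p16,x93)}
  {p16, p17} × {x92} = {(p16,x92), (p17,x92)}
  {p16, p17} × {x93} = {(p16,x93), (p17,x93)}
  {p17} × {x92, x93} = {(p17,x92), (p17,x93)}
  {p15, p16, p17} × {x92} = {(p15,x92), (p16,x92), (p17,x92)}
  {p15, p16, p17} × {x93} = {(p15,x93), (p16,x93), (p17,x93)}
  {p15, p16} × {x92, x93} = {(p15,x92), (p15,x93), (p16,x92), (p16,x93)}
  {p15, p17} × {x92, x93} = {(p15,x92), (p15,x93), (p17,x92), (p17,x93)}
  {p16, p17} × {x92, x93} = {(p16,x92), (p16,x93), (p17,x92), (p17,x93)}
  {p15, p16, p17} × {x92, x93} = {(p15,x92), (p15,x93), (p16,x92), (p16,x93), (p17,x92), (p17,x93)}
These 22 distinct sets form the basis B.
Close under arbitrary unions to get τ_{X×Y}; counting gives |τ_{X×Y}| = 64.
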